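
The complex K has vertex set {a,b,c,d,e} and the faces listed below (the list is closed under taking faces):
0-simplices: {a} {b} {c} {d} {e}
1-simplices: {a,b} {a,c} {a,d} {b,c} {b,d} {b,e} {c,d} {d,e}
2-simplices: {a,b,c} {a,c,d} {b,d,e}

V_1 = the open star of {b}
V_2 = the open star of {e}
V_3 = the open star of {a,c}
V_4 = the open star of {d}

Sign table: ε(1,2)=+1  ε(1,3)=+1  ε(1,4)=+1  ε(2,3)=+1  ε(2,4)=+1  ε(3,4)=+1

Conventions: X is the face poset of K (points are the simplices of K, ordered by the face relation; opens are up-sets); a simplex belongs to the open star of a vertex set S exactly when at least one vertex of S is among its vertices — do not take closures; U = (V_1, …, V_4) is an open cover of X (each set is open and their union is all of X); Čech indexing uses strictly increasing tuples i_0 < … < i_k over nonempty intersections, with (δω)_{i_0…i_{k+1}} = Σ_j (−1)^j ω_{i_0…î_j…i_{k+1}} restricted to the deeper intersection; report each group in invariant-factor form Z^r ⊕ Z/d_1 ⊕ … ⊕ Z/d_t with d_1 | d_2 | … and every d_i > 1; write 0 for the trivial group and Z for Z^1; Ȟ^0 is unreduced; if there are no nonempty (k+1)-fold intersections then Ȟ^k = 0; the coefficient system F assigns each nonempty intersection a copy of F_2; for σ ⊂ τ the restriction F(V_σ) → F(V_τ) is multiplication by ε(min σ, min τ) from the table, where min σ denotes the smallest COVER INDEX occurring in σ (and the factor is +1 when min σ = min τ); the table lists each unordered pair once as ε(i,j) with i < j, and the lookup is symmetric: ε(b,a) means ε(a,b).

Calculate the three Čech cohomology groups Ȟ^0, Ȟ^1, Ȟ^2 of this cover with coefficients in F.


cover nerve:
  V1={{b},{a,b},{b,c},{b,d},{b,e},{a,b,c},{b,d,e}} V2={{e},{b,e},{d,e},{b,d,e}} V3={{a},{c},{a,b},{a,c},{a,d},{b,c},{c,d},{a,b,c},{a,c,d}} V4={{d},{a,d},{b,d},{c,d},{d,e},{a,c,d},{b,d,e}}
  V12={{b,e},{b,d,e}} V13={{a,b},{b,c},{a,b,c}} V14={{b,d},{b,d,e}} V24={{d,e},{b,d,e}} V34={{a,d},{c,d},{a,c,d}}
  V124={{b,d,e}}
C dims 4,5,1; δ0: rk_F2 3; δ1: rk_F2 1
Ȟ^0: (4−3)−0=1 ⇒ Z/2
Ȟ^1: (5−1)−3=1 ⇒ Z/2
Ȟ^2: (1−0)−1=0 ⇒ 0

Ȟ^0(U;F) ≅ Z/2, Ȟ^1(U;F) ≅ Z/2 and Ȟ^2(U;F) ≅ 0


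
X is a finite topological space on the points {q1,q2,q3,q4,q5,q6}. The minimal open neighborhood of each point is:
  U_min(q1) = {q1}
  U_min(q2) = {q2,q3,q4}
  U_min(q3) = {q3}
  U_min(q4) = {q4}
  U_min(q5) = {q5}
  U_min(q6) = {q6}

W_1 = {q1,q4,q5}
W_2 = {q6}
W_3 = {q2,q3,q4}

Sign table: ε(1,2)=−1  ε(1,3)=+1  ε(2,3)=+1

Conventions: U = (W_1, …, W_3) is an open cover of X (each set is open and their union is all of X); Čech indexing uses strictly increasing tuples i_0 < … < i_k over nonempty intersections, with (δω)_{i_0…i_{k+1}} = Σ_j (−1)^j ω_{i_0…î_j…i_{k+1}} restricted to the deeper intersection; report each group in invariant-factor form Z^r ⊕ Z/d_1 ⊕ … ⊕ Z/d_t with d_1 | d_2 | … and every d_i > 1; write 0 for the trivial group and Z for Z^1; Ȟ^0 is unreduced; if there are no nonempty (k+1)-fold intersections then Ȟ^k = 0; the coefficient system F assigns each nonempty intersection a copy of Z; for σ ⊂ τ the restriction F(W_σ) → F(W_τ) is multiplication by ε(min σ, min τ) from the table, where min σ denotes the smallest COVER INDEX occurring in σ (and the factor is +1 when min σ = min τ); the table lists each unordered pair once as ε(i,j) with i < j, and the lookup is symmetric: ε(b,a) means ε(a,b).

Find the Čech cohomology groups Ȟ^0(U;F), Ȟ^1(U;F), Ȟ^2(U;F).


cover nerve:
  W13={q4}
C dims 3,1; δ0: rk 1, SNF 1^1
Ȟ^0: (3−1)−0=2 ⇒ Z^2
Ȟ^1: (1−0)−1=0 ⇒ 0
Ȟ^2: (0−0)−0=0 ⇒ 0

Ȟ^0 = Z^2, Ȟ^1 = 0 and Ȟ^2 = 0


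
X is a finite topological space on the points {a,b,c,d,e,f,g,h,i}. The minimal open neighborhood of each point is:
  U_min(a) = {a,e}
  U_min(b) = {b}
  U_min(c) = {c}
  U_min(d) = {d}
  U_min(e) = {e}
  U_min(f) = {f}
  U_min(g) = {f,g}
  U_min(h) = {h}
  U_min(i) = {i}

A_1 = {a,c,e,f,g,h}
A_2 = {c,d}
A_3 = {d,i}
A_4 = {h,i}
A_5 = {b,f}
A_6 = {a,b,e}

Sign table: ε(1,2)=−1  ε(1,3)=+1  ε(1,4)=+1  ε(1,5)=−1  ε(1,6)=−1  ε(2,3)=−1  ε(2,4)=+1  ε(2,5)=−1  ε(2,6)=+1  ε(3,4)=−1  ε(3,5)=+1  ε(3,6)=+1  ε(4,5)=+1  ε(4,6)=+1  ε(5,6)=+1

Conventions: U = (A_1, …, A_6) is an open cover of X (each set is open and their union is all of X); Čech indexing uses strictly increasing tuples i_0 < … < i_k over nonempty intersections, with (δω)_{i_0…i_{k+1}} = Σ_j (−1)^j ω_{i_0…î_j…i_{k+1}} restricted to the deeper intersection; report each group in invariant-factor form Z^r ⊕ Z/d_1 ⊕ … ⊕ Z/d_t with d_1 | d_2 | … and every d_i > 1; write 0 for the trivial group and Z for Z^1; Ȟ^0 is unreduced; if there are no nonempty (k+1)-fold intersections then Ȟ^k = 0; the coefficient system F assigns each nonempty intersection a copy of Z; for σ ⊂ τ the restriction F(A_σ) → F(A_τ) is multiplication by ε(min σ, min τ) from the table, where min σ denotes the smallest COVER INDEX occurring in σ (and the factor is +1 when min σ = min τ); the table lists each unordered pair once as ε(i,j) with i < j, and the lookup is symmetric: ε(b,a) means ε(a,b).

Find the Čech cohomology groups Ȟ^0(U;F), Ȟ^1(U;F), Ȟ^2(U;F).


intersection data:
  A12={c} A14={h} A15={f} A16={a,e} A23={d} A34={i} A56={b}
C dims 6,7; δ0: rk 6, SNF 1^5·2
Ȟ^0 = (6 − 6) − 0 = 0, so Ȟ^0 ≅ 0
Ȟ^1 = (7 − 0) − 6 = 1 plus torsion [2], so Ȟ^1 ≅ Z ⊕ Z/2
Ȟ^2 = (0 − 0) − 0 = 0, so Ȟ^2 ≅ 0

Ȟ^0 ≅ 0; Ȟ^1 ≅ Z ⊕ Z/2; Ȟ^2 ≅ 0


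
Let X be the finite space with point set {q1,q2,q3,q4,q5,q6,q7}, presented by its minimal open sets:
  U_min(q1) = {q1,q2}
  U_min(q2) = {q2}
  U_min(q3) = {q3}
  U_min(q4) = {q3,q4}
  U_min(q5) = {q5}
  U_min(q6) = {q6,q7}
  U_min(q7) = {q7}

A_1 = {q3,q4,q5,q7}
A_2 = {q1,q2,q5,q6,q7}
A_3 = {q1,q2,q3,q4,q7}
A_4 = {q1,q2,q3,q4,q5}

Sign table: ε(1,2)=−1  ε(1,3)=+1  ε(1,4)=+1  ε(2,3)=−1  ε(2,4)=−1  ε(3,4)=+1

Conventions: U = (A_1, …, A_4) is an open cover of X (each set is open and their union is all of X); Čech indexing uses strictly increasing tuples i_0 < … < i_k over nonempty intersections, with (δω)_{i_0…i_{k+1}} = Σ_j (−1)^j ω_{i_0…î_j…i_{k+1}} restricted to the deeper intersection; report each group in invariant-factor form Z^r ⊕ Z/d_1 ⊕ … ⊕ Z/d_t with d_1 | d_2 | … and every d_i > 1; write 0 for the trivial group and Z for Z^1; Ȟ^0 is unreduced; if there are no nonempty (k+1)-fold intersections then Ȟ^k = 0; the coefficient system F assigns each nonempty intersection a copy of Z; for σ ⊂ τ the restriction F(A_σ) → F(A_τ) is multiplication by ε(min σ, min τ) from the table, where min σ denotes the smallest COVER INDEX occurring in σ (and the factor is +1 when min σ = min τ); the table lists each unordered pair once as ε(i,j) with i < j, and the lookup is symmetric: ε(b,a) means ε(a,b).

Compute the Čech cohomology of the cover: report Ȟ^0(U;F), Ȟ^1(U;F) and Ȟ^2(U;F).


Ȟ^0(U;F) ≅ Z, Ȟ^1(U;F) ≅ 0 and Ȟ^2(U;F) ≅ Z

nonempty intersections:
  A12={q5,q7} A13={q3,q4,q7} A14={q3,q4,q5} A23={q1,q2,q7} A24={q1,q2,q5} A34={q1,q2,q3,q4}
  A123={q7} A124={q5} A134={q3,q4} A234={q1,q2}
C dims 4,6,4; δ0: rk 3, SNF 1^3; δ1: rk 3, SNF 1^3
Ȟ^0: (4−3)−0=1 ⇒ Z
Ȟ^1: (6−3)−3=0 ⇒ 0
Ȟ^2: (4−0)−3=1 ⇒ Z


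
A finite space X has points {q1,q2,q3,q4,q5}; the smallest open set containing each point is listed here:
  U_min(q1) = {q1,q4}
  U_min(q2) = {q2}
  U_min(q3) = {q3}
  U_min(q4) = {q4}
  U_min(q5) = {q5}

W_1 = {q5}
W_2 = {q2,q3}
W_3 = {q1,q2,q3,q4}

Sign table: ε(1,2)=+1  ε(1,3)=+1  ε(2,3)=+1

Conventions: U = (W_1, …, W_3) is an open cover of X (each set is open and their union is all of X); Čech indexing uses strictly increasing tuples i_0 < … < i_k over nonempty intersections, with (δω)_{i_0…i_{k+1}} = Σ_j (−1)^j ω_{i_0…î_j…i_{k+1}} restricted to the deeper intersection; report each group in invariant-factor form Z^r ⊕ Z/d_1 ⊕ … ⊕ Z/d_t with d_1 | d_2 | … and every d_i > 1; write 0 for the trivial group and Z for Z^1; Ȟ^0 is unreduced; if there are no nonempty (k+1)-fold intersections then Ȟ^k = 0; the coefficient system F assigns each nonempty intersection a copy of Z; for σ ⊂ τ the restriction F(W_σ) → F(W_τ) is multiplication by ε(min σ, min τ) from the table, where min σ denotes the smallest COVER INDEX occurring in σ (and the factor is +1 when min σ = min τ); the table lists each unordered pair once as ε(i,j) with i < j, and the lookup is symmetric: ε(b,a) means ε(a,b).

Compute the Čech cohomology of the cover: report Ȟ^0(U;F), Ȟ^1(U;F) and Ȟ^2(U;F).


Ȟ^0 = Z^2; Ȟ^1 = 0; Ȟ^2 = 0

nerve of the cover:
  W23={q2,q3}
C dims 3,1; δ0: rk 1, SNF 1^1
Ȟ^0 = (3 − 1) − 0 = 2, so Ȟ^0 ≅ Z^2
Ȟ^1 = (1 − 0) − 1 = 0, so Ȟ^1 ≅ 0
Ȟ^2 = (0 − 0) − 0 = 0, so Ȟ^2 ≅ 0


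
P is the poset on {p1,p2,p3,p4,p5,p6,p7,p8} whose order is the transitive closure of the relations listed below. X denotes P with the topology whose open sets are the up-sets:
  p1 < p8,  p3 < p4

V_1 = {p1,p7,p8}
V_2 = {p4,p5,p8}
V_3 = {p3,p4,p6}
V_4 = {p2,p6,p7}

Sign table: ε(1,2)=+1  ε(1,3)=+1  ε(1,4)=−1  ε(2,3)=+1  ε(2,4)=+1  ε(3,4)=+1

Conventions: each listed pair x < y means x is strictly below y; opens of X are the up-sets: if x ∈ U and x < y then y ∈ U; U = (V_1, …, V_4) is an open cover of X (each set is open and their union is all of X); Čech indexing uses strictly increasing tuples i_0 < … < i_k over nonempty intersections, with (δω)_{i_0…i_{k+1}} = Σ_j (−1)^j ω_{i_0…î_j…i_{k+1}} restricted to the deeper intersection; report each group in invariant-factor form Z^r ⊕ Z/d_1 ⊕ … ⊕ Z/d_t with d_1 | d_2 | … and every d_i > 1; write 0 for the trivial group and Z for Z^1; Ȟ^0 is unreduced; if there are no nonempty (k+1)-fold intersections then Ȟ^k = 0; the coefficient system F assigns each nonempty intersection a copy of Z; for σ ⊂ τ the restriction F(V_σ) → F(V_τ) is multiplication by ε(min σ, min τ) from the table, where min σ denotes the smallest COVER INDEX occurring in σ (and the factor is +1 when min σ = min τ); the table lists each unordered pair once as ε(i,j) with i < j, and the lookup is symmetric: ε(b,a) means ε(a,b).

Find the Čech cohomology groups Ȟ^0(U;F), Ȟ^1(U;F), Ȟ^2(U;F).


Ȟ^0 = 0, Ȟ^1 = Z/2, Ȟ^2 = 0

nerve simplices:
  V12={p8} V14={p7} V23={p4} V34={p6}
C dims 4,4; δ0: rk 4, SNF 1^3·2
degree 0: 4−4−0 = 0 → Ȟ^0 ≅ 0
degree 1: 4−0−4 = 0 plus torsion [2] → Ȟ^1 ≅ Z/2
degree 2: 0−0−0 = 0 → Ȟ^2 ≅ 0


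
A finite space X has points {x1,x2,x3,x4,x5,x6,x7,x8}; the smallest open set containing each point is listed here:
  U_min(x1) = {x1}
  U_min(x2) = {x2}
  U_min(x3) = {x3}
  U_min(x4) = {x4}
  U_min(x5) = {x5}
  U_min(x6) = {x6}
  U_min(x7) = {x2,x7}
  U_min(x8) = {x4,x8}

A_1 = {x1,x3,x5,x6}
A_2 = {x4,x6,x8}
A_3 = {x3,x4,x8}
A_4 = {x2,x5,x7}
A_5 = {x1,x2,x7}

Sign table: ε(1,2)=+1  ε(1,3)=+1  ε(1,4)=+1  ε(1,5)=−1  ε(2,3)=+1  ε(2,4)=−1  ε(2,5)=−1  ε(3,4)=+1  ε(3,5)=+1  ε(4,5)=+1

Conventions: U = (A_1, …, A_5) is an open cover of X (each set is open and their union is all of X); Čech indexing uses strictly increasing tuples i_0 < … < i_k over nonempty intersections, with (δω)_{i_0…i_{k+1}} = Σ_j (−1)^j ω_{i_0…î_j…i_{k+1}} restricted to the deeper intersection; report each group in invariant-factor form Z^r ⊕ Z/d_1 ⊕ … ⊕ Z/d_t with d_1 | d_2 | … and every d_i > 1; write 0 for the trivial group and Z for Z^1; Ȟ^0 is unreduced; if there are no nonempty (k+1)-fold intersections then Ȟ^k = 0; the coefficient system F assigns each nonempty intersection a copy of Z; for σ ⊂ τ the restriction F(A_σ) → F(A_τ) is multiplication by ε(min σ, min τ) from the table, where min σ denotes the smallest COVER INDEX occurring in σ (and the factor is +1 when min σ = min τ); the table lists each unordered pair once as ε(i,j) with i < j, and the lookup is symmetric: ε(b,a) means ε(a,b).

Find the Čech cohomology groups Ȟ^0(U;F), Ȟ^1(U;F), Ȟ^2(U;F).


nonempty intersections:
  A12={x6} A13={x3} A14={x5} A15={x1} A23={x4,x8} A45={x2,x7}
C dims 5,6; δ0: rk 5, SNF 1^4·2
Ȟ^0: (5−5)−0=0 ⇒ 0
Ȟ^1: (6−0)−5=1 plus torsion [2] ⇒ Z ⊕ Z/2
Ȟ^2: (0−0)−0=0 ⇒ 0

Ȟ^0(U;F) ≅ 0,  Ȟ^1(U;F) ≅ Z ⊕ Z/2,  Ȟ^2(U;F) ≅ 0


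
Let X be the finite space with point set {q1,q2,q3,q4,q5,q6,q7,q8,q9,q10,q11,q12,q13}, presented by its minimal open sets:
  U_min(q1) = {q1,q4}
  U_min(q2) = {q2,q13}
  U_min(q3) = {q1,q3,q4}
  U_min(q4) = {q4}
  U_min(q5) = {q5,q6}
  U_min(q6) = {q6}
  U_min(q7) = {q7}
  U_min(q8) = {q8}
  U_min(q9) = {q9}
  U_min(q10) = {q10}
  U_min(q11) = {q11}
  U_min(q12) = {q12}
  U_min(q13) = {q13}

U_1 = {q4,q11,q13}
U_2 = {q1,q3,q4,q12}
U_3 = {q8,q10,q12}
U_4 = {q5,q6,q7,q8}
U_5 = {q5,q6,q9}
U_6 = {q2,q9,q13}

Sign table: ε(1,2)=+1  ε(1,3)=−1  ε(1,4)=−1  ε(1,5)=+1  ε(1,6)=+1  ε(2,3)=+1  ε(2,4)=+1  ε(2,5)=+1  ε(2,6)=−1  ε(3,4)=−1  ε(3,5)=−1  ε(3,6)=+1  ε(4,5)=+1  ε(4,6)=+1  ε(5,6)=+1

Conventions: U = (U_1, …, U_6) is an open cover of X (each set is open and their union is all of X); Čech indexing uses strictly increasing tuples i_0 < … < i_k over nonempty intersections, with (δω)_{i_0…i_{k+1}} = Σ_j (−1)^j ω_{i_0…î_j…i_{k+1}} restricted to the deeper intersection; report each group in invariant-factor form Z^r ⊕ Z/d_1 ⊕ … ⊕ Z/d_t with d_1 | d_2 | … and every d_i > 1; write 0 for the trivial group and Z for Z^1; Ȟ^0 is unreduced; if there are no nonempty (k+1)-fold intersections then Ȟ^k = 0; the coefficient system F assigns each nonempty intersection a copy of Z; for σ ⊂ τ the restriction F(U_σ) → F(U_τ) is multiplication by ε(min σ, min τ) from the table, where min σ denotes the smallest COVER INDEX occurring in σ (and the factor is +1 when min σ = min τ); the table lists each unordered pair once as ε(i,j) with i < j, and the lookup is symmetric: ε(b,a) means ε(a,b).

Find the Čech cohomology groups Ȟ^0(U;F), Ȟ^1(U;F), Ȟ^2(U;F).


cover nerve:
  U12={q4} U16={q13} U23={q12} U34={q8} U45={q5,q6} U56={q9}
C dims 6,6; δ0: rk 6, SNF 1^5·2
Ȟ^0: (6−6)−0=0 ⇒ 0
Ȟ^1: (6−0)−6=0 plus torsion [2] ⇒ Z/2
Ȟ^2: (0−0)−0=0 ⇒ 0

Ȟ^0 = 0,  Ȟ^1 = Z/2,  Ȟ^2 = 0


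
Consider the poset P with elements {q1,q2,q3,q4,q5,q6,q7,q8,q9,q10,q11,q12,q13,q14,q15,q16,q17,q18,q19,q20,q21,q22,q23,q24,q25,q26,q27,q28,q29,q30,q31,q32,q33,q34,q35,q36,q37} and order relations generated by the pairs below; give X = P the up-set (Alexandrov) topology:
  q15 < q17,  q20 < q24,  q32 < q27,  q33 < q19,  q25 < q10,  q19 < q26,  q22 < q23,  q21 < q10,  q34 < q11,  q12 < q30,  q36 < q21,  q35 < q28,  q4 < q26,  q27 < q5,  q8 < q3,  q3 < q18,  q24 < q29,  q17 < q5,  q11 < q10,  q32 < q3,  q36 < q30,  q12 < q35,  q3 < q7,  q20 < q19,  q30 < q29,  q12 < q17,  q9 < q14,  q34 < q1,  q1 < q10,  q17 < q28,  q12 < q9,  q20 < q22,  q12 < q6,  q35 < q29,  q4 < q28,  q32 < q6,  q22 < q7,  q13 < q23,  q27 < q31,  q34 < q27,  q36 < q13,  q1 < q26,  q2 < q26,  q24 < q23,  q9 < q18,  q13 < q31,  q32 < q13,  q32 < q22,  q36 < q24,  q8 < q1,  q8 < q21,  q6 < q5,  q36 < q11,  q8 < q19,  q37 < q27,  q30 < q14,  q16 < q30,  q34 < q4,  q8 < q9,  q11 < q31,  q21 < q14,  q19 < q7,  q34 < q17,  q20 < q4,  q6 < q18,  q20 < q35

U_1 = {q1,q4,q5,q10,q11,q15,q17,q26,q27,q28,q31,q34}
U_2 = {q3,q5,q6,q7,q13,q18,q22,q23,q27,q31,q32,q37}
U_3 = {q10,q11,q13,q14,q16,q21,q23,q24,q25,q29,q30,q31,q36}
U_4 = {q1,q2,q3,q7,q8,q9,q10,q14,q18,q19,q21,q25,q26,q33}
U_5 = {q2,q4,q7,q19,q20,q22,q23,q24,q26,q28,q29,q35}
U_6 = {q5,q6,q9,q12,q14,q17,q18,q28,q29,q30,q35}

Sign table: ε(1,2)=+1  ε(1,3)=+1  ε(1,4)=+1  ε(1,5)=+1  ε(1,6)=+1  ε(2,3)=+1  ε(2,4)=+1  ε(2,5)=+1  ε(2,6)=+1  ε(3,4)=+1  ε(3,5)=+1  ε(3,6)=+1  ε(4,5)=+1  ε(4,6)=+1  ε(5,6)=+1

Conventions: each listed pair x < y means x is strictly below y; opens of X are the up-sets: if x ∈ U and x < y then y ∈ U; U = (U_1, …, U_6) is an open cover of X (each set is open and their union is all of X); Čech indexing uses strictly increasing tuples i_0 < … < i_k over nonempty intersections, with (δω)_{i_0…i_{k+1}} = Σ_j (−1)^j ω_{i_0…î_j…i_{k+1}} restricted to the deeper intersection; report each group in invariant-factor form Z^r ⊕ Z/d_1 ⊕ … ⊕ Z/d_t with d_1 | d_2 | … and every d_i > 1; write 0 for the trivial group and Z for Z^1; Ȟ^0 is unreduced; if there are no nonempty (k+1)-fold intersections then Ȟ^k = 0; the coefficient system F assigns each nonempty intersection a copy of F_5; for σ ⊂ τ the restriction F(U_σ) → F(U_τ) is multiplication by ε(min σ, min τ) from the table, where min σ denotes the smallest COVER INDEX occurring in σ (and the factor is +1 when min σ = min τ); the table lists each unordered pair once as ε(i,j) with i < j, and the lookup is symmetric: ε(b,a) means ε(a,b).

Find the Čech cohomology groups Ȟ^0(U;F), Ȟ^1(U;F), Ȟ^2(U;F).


intersection data:
  U12={q5,q27,q31} U13={q10,q11,q31} U14={q1,q10,q26} U15={q4,q26,q28} U16={q5,q17,q28} U23={q13,q23,q31} U24={q3,q7,q18} U25={q7,q22,q23} U26={q5,q6,q18} U34={q10,q14,q21,q25} U35={q23,q24,q29} U36={q14,q29,q30} U45={q2,q7,q19,q26} U46={q9,q14,q18} U56={q28,q29,q35}
  U123={q31} U126={q5} U134={q10} U145={q26} U156={q28} U235={q23} U245={q7} U246={q18} U346={q14} U356={q29}
C dims 6,15,10; δ0: rk_F5 5; δ1: rk_F5 10
Ȟ^0 = (6 − 5) − 0 = 1, so Ȟ^0 ≅ Z/5
Ȟ^1 = (15 − 10) − 5 = 0, so Ȟ^1 ≅ 0
Ȟ^2 = (10 − 0) − 10 = 0, so Ȟ^2 ≅ 0

Ȟ^0 = Z/5,  Ȟ^1 = 0,  Ȟ^2 = 0


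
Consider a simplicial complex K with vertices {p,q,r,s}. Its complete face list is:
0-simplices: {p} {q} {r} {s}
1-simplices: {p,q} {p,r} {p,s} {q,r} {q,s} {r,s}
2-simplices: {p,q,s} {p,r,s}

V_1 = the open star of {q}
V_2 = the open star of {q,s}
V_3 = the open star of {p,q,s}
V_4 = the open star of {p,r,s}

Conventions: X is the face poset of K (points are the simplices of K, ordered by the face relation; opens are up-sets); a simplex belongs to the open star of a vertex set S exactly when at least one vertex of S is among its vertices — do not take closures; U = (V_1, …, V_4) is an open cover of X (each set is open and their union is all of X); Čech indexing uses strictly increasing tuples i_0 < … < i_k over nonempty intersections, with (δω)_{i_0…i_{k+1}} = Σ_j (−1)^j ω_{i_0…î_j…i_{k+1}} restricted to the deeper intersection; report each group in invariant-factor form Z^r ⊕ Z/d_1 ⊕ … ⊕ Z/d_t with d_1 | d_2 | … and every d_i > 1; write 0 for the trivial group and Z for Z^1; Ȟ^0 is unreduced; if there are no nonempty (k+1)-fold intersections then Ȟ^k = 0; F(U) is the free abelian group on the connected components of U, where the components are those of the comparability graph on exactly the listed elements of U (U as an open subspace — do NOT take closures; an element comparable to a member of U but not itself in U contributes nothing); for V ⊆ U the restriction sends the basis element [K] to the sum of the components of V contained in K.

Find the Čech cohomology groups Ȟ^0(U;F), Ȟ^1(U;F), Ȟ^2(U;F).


Ȟ^0(U;F) ≅ Z,  Ȟ^1(U;F) ≅ Z,  Ȟ^2(U;F) ≅ 0

nonempty intersections:
  V1={{q},{p,q},{q,r},{q,s},{p,q,s}} V2={{q},{s},{p,q},{p,s},{q,r},{q,s},{r,s},{p,q,s},{p,r,s}} V3={{p},{q},{s},{p,q},{p,r},{p,s},{q,r},{q,s},{r,s},{p,q,s},{p,r,s}} V4={{p},{r},{s},{p,q},{p,r},{p,s},{q,r},{q,s},{r,s},{p,q,s},{p,r,s}}
  V12={{q},{p,q},{q,r},{q,s},{p,q,s}} V13={{q},{p,q},{q,r},{q,s},{p,q,s}} V14={{p,q},{q,r},{q,s},{p,q,s}} V23={{q},{s},{p,q},{p,s},{q,r},{q,s},{r,s},{p,q,s},{p,r,s}} V24={{s},{p,q},{p,s},{q,r},{q,s},{r,s},{p,q,s},{p,r,s}} V34={{p},{s},{p,q},{p,r},{p,s},{q,r},{q,s},{r,s},{p,q,s},{p,r,s}}
  V123={{q},{p,q},{q,r},{q,s},{p,q,s}} V124={{p,q},{q,r},{q,s},{p,q,s}} V134={{p,q},{q,r},{q,s},{p,q,s}} V234={{s},{p,q},{p,s},{q,r},{q,s},{r,s},{p,q,s},{p,r,s}}
  V1234={{p,q},{q,r},{q,s},{p,q,s}}
components per intersection:
  V1: {{q},{p,q},{q,r},{q,s},{p,q,s}}
  V2: {{q},{s},{p,q},{p,s},{q,r},{q,s},{r,s},{p,q,s},{p,r,s}}
  V3: {{p},{q},{s},{p,q},{p,r},{p,s},{q,r},{q,s},{r,s},{p,q,s},{p,r,s}}
  V4: {{p},{r},{s},{p,q},{p,r},{p,s},{q,r},{q,s},{r,s},{p,q,s},{p,r,s}}
  V12: {{q},{p,q},{q,r},{q,s},{p,q,s}}
  V13: {{q},{p,q},{q,r},{q,s},{p,q,s}}
  V14: {{p,q},{q,s},{p,q,s}} {{q,r}}
  V23: {{q},{s},{p,q},{p,s},{q,r},{q,s},{r,s},{p,q,s},{p,r,s}}
  V24: {{s},{p,q},{p,s},{q,s},{r,s},{p,q,s},{p,r,s}} {{q,r}}
  V34: {{p},{s},{p,q},{p,r},{p,s},{q,s},{r,s},{p,q,s},{p,r,s}} {{q,r}}
  V123: {{q},{p,q},{q,r},{q,s},{p,q,s}}
  V124: {{p,q},{q,s},{p,q,s}} {{q,r}}
  V134: {{p,q},{q,s},{p,q,s}} {{q,r}}
  V234: {{s},{p,q},{p,s},{q,s},{r,s},{p,q,s},{p,r,s}} {{q,r}}
  V1234: {{p,q},{q,s},{p,q,s}} {{q,r}}
C dims 4,9,7,2; δ0: rk 3, SNF 1^3; δ1: rk 5, SNF 1^5; δ2: rk 2, SNF 1^2
Ȟ^0: (4−3)−0=1 ⇒ Z
Ȟ^1: (9−5)−3=1 ⇒ Z
Ȟ^2: (7−2)−5=0 ⇒ 0


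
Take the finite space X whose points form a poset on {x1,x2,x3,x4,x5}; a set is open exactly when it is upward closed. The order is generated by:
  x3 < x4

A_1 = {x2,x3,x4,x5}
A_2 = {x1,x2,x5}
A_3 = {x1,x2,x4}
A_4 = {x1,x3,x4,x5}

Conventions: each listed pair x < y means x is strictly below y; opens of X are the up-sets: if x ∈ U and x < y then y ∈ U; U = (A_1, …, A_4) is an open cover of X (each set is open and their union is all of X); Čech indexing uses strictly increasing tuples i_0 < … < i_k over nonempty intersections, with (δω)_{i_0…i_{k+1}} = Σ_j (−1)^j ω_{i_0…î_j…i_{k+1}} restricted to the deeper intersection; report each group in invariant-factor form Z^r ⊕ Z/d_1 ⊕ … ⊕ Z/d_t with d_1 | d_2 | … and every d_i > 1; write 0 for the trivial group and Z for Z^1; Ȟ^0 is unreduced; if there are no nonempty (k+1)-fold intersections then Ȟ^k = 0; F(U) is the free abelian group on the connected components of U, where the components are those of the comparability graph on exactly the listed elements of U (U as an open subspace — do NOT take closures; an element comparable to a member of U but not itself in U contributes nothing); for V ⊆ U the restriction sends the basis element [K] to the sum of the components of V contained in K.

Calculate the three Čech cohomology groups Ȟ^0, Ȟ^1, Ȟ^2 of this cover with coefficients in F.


nerve of the cover:
  A12={x2,x5} A13={x2,x4} A14={x3,x4,x5} A23={x1,x2} A24={x1,x5} A34={x1,x4}
  A123={x2} A124={x5} A134={x4} A234={x1}
components per intersection:
  A1: {x2} {x3,x4} {x5}
  A2: {x1} {x2} {x5}
  A3: {x1} {x2} {x4}
  A4: {x1} {x3,x4} {x5}
  A12: {x2} {x5}
  A13: {x2} {x4}
  A14: {x3,x4} {x5}
  A23: {x1} {x2}
  A24: {x1} {x5}
  A34: {x1} {x4}
  A123: {x2}
  A124: {x5}
  A134: {x4}
  A234: {x1}
C dims 12,12,4; δ0: rk 8, SNF 1^8; δ1: rk 4, SNF 1^4
Ȟ^0 = (12 − 8) − 0 = 4, so Ȟ^0 ≅ Z^4
Ȟ^1 = (12 − 4) − 8 = 0, so Ȟ^1 ≅ 0
Ȟ^2 = (4 − 0) − 4 = 0, so Ȟ^2 ≅ 0

Ȟ^0 ≅ Z^4,  Ȟ^1 ≅ 0,  Ȟ^2 ≅ 0


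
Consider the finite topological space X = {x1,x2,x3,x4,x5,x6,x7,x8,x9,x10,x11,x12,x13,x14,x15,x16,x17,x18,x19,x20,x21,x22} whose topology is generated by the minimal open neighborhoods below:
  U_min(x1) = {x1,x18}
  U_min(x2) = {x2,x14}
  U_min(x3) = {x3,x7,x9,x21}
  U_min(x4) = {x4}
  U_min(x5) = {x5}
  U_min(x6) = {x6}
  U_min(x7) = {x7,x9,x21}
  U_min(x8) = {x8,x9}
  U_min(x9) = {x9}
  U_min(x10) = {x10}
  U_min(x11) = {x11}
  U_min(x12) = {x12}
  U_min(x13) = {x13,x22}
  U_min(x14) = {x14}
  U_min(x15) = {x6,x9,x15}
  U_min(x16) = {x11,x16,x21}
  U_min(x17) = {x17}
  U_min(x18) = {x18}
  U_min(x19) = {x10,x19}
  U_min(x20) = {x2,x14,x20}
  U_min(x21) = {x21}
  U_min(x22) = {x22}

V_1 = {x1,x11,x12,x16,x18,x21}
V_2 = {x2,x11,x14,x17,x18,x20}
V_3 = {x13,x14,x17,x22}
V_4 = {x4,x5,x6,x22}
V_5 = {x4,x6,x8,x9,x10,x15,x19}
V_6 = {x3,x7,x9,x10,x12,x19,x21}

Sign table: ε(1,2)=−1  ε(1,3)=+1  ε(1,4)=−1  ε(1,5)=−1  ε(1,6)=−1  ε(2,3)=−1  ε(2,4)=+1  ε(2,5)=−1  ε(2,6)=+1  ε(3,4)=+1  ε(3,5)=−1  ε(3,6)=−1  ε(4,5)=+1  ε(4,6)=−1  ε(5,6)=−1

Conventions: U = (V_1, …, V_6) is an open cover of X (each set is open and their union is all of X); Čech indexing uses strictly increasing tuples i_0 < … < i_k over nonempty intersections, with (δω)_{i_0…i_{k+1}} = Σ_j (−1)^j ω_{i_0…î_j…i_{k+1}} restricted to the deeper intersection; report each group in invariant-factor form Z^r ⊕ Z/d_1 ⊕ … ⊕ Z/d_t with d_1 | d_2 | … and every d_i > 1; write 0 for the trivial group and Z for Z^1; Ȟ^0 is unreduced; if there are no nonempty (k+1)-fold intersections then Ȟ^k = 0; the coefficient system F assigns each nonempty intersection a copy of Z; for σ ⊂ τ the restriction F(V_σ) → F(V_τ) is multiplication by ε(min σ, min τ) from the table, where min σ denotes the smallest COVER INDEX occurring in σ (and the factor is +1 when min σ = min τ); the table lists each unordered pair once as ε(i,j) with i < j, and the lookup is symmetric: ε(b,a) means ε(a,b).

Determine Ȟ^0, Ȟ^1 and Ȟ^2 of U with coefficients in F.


nonempty overlaps:
  V12={x11,x18} V16={x12,x21} V23={x14,x17} V34={x22} V45={x4,x6} V56={x9,x10,x19}
C dims 6,6; δ0: rk 5, SNF 1^5
degree 0: 6−5−0 = 1 → Ȟ^0 ≅ Z
degree 1: 6−0−5 = 1 → Ȟ^1 ≅ Z
degree 2: 0−0−0 = 0 → Ȟ^2 ≅ 0

Ȟ^0(U;F) ≅ Z, Ȟ^1(U;F) ≅ Z, Ȟ^2(U;F) ≅ 0


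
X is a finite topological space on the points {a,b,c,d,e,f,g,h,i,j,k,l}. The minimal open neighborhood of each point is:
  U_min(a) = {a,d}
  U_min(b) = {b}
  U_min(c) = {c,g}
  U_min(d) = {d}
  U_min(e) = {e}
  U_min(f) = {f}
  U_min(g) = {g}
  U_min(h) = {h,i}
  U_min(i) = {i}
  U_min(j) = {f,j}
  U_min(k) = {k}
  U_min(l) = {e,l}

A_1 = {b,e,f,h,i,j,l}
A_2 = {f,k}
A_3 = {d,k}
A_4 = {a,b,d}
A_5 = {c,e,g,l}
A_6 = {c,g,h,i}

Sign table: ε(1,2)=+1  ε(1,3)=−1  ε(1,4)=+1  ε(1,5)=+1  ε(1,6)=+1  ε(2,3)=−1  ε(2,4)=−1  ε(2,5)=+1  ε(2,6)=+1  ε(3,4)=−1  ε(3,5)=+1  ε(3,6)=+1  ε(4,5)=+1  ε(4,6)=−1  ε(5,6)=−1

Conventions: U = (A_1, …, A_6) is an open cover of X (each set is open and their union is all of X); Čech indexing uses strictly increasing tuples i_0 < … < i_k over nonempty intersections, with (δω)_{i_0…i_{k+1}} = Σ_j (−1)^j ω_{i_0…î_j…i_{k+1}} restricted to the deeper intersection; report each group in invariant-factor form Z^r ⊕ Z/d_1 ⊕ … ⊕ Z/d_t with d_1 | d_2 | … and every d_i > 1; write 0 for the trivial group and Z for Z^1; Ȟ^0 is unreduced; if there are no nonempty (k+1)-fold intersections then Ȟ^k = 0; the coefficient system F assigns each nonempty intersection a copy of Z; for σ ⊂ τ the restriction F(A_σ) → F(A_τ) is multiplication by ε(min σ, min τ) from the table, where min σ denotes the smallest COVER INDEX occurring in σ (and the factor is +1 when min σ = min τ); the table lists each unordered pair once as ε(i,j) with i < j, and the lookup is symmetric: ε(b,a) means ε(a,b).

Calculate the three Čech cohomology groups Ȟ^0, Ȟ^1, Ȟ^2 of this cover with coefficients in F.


Ȟ^0 ≅ 0, Ȟ^1 ≅ Z ⊕ Z/2, Ȟ^2 ≅ 0

nerve of the cover:
  A12={f} A14={b} A15={e,l} A16={h,i} A23={k} A34={d} A56={c,g}
C dims 6,7; δ0: rk 6, SNF 1^5·2
Ȟ^0 = (6 − 6) − 0 = 0, so Ȟ^0 ≅ 0
Ȟ^1 = (7 − 0) − 6 = 1 plus torsion [2], so Ȟ^1 ≅ Z ⊕ Z/2
Ȟ^2 = (0 − 0) − 0 = 0, so Ȟ^2 ≅ 0


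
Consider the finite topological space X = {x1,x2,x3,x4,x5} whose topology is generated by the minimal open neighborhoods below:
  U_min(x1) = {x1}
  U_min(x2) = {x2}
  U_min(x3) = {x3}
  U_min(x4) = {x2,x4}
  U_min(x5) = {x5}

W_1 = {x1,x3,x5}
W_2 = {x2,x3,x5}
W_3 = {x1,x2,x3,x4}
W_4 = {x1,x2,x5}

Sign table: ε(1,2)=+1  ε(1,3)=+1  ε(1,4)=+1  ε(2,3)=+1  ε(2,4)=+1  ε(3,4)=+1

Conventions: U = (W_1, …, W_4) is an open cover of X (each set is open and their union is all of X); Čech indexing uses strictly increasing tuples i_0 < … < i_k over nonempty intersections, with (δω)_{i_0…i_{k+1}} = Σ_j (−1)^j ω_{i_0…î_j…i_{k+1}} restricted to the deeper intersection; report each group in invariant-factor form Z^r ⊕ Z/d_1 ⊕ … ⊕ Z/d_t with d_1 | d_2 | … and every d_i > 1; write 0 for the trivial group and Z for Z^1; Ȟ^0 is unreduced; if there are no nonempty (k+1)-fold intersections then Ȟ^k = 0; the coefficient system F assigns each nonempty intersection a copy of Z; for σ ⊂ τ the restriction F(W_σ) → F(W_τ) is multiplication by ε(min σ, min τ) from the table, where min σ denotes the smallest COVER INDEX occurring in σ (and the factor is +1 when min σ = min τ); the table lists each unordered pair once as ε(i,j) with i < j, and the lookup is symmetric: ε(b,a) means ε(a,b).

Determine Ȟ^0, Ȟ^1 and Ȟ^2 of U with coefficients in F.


Ȟ^0 ≅ Z,  Ȟ^1 ≅ 0,  Ȟ^2 ≅ Z

intersection data:
  W12={x3,x5} W13={x1,x3} W14={x1,x5} W23={x2,x3} W24={x2,x5} W34={x1,x2}
  W123={x3} W124={x5} W134={x1} W234={x2}
C dims 4,6,4; δ0: rk 3, SNF 1^3; δ1: rk 3, SNF 1^3
Ȟ^0 = (4 − 3) − 0 = 1, so Ȟ^0 ≅ Z
Ȟ^1 = (6 − 3) − 3 = 0, so Ȟ^1 ≅ 0
Ȟ^2 = (4 − 0) − 3 = 1, so Ȟ^2 ≅ Z


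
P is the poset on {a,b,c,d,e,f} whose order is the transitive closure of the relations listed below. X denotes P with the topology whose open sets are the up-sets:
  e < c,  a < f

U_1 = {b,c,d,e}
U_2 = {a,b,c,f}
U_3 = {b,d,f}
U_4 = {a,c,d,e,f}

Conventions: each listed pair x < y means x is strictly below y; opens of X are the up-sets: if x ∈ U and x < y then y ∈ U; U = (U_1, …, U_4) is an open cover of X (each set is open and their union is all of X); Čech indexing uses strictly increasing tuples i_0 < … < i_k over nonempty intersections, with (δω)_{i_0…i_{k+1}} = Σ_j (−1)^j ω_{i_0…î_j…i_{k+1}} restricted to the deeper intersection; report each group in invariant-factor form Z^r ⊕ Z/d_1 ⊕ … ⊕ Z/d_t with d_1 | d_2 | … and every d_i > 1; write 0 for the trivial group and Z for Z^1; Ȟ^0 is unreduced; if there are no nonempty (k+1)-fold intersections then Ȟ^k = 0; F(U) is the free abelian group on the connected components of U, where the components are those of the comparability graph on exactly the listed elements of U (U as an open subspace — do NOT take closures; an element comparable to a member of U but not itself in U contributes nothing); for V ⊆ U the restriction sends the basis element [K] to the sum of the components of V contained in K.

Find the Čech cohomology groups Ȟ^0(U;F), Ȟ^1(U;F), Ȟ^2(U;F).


intersection data:
  U12={b,c} U13={b,d} U14={c,d,e} U23={b,f} U24={a,c,f} U34={d,f}
  U123={b} U124={c} U134={d} U234={f}
components per intersection:
  U1: {b} {c,e} {d}
  U2: {a,f} {b} {c}
  U3: {b} {d} {f}
  U4: {a,f} {c,e} {d}
  U12: {b} {c}
  U13: {b} {d}
  U14: {c,e} {d}
  U23: {b} {f}
  U24: {a,f} {c}
  U34: {d} {f}
  U123: {b}
  U124: {c}
  U134: {d}
  U234: {f}
C dims 12,12,4; δ0: rk 8, SNF 1^8; δ1: rk 4, SNF 1^4
Ȟ^0 = (12 − 8) − 0 = 4, so Ȟ^0 ≅ Z^4
Ȟ^1 = (12 − 4) − 8 = 0, so Ȟ^1 ≅ 0
Ȟ^2 = (4 − 0) − 4 = 0, so Ȟ^2 ≅ 0

Ȟ^0 = Z^4; Ȟ^1 = 0; Ȟ^2 = 0


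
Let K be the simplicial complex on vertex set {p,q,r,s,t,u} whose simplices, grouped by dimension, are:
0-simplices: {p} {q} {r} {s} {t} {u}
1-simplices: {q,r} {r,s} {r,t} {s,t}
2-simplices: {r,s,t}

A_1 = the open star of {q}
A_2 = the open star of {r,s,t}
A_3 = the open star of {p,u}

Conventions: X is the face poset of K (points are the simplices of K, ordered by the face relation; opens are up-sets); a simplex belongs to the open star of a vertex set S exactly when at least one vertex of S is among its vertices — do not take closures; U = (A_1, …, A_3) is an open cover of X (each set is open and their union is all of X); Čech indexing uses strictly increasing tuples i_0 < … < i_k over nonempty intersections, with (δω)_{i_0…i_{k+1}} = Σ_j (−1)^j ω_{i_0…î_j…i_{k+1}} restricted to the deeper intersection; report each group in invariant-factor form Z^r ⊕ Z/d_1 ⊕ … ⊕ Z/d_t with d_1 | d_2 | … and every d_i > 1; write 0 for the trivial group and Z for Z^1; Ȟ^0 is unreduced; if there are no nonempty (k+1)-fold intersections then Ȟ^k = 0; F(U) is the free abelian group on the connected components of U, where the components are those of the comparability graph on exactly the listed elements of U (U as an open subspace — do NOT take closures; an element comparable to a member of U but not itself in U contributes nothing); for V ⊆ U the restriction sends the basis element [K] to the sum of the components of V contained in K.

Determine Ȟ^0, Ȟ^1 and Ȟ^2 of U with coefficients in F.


Ȟ^0 = Z^3, Ȟ^1 = 0 and Ȟ^2 = 0

nerve of the cover:
  A1={{q},{q,r}} A2={{r},{s},{t},{q,r},{r,s},{r,t},{s,t},{r,s,t}} A3={{p},{u}}
  A12={{q,r}}
components per intersection:
  A1: {{q},{q,r}}
  A2: {{r},{s},{t},{q,r},{r,s},{r,t},{s,t},{r,s,t}}
  A3: {{p}} {{u}}
  A12: {{q,r}}
C dims 4,1; δ0: rk 1, SNF 1^1
Ȟ^0 = (4 − 1) − 0 = 3, so Ȟ^0 ≅ Z^3
Ȟ^1 = (1 − 0) − 1 = 0, so Ȟ^1 ≅ 0
Ȟ^2 = (0 − 0) − 0 = 0, so Ȟ^2 ≅ 0


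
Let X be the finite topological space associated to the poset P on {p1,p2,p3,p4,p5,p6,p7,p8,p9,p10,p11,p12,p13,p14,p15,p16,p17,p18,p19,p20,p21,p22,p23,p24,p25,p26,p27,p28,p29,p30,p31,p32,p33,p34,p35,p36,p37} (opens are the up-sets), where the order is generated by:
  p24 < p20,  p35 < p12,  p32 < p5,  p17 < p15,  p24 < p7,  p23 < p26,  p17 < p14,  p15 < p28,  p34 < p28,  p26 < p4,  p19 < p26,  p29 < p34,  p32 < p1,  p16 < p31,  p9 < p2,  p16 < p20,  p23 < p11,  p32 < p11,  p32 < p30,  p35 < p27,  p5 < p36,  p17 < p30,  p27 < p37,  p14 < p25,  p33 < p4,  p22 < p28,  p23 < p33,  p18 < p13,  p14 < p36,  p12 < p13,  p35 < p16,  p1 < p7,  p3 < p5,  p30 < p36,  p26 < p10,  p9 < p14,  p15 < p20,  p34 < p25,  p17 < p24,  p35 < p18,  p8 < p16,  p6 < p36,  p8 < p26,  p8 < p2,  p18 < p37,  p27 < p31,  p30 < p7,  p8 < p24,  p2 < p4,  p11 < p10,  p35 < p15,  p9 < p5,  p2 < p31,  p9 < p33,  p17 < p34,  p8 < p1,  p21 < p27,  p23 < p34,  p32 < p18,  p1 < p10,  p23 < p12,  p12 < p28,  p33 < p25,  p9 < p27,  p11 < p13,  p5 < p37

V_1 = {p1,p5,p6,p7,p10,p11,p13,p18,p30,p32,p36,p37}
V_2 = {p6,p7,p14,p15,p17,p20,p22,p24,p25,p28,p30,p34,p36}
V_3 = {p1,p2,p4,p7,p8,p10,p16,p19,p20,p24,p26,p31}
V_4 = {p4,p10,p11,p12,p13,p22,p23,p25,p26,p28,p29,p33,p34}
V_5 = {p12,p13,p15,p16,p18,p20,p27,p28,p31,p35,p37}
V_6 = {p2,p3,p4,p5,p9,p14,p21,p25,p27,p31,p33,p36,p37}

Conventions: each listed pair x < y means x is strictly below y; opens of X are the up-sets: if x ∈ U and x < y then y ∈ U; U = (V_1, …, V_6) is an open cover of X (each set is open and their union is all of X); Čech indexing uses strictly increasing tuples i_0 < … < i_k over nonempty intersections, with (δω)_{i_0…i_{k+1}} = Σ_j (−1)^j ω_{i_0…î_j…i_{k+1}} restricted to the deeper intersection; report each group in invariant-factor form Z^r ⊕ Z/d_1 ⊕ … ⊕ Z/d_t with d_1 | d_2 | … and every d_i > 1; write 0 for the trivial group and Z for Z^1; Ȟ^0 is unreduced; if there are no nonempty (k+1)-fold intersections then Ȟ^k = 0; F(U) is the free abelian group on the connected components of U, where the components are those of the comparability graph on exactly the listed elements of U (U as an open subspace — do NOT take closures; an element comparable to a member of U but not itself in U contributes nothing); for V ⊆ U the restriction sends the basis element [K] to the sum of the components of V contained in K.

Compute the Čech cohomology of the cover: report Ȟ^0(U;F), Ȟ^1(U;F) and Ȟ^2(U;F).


intersection data:
  V12={p6,p7,p30,p36} V13={p1,p7,p10} V14={p10,p11,p13} V15={p13,p18,p37} V16={p5,p36,p37} V23={p7,p20,p24} V24={p22,p25,p28,p34} V25={p15,p20,p28} V26={p14,p25,p36} V34={p4,p10,p26} V35={p16,p20,p31} V36={p2,p4,p31} V45={p12,p13,p28} V46={p4,p25,p33} V56={p27,p31,p37}
  V123={p7} V126={p36} V134={p10} V145={p13} V156={p37} V235={p20} V245={p28} V246={p25} V346={p4} V356={p31}
components per intersection:
  V1: {p1,p5,p6,p7,p10,p11,p13,p18,p30,p32,p36,p37}
  V2: {p6,p7,p14,p15,p17,p20,p22,p24,p25,p28,p30,p34,p36}
  V3: {p1,p2,p4,p7,p8,p10,p16,p19,p20,p24,p26,p31}
  V4: {p4,p10,p11,p12,p13,p22,p23,p25,p26,p28,p29,p33,p34}
  V5: {p12,p13,p15,p16,p18,p20,p27,p28,p31,p35,p37}
  V6: {p2,p3,p4,p5,p9,p14,p21,p25,p27,p31,p33,p36,p37}
  V12: {p6,p7,p30,p36}
  V13: {p1,p7,p10}
  V14: {p10,p11,p13}
  V15: {p13,p18,p37}
  V16: {p5,p36,p37}
  V23: {p7,p20,p24}
  V24: {p22,p25,p28,p34}
  V25: {p15,p20,p28}
  V26: {p14,p25,p36}
  V34: {p4,p10,p26}
  V35: {p16,p20,p31}
  V36: {p2,p4,p31}
  V45: {p12,p13,p28}
  V46: {p4,p25,p33}
  V56: {p27,p31,p37}
  V123: {p7}
  V126: {p36}
  V134: {p10}
  V145: {p13}
  V156: {p37}
  V235: {p20}
  V245: {p28}
  V246: {p25}
  V346: {p4}
  V356: {p31}
C dims 6,15,10; δ0: rk 5, SNF 1^5; δ1: rk 10, SNF 1^9·2
Ȟ^0 = (6 − 5) − 0 = 1, so Ȟ^0 ≅ Z
Ȟ^1 = (15 − 10) − 5 = 0, so Ȟ^1 ≅ 0
Ȟ^2 = (10 − 0) − 10 = 0 plus torsion [2], so Ȟ^2 ≅ Z/2

Ȟ^0 = Z, Ȟ^1 = 0, Ȟ^2 = Z/2


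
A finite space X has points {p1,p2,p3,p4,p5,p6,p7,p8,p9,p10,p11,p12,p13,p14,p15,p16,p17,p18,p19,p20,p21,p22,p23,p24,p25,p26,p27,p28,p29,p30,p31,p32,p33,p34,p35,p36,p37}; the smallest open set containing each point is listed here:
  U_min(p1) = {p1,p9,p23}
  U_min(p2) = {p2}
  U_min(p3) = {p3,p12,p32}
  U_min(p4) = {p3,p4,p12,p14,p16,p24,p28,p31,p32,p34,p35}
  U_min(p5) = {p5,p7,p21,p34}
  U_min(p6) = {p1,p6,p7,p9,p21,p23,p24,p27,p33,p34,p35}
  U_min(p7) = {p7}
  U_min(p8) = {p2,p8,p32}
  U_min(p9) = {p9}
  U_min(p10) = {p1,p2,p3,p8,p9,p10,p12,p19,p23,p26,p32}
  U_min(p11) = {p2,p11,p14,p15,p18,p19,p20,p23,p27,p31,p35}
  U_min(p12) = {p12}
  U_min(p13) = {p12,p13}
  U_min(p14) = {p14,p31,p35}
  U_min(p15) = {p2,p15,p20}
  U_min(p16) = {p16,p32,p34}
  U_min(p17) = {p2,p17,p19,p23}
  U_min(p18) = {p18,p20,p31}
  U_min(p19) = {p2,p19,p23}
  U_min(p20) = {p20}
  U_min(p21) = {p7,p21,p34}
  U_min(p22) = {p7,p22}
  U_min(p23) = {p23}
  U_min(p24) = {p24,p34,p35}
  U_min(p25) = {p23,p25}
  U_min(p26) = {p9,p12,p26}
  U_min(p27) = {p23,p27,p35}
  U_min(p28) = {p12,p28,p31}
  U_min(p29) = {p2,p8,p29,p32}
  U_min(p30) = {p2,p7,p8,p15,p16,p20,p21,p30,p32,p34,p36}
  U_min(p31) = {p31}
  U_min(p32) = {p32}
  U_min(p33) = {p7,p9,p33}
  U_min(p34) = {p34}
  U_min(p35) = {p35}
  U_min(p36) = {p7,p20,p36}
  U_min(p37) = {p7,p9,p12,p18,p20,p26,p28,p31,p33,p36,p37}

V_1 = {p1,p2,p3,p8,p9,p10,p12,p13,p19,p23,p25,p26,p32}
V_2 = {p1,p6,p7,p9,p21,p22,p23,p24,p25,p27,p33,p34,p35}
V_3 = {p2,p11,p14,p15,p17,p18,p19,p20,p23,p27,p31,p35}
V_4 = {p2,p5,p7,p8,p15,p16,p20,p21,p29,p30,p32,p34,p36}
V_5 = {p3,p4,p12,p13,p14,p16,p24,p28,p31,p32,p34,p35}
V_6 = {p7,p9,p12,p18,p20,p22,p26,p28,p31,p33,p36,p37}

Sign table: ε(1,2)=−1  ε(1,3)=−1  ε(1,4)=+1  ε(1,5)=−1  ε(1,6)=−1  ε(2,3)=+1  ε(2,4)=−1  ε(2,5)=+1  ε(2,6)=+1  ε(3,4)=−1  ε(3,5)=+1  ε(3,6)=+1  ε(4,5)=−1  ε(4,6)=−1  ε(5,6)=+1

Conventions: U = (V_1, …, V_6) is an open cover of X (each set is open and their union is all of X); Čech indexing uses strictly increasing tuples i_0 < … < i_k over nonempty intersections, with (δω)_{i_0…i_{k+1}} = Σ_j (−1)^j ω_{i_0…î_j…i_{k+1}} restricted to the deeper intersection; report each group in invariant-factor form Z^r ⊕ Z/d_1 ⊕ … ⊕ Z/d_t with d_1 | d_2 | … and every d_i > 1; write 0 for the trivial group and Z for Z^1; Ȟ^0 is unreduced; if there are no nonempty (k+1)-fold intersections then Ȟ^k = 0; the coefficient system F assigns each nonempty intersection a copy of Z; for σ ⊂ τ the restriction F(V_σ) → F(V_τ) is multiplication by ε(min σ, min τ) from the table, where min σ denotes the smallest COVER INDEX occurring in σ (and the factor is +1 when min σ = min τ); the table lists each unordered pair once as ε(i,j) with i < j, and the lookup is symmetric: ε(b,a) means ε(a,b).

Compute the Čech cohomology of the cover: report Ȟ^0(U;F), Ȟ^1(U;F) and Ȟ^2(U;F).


intersection data:
  V12={p1,p9,p23,p25} V13={p2,p19,p23} V14={p2,p8,p32} V15={p3,p12,p13,p32} V16={p9,p12,p26} V23={p23,p27,p35} V24={p7,p21,p34} V25={p24,p34,p35} V26={p7,p9,p22,p33} V34={p2,p15,p20} V35={p14,p31,p35} V36={p18,p20,p31} V45={p16,p32,p34} V46={p7,p20,p36} V56={p12,p28,p31}
  V123={p23} V126={p9} V134={p2} V145={p32} V156={p12} V235={p35} V245={p34} V246={p7} V346={p20} V356={p31}
C dims 6,15,10; δ0: rk 5, SNF 1^5; δ1: rk 10, SNF 1^9·2
Ȟ^0 = (6 − 5) − 0 = 1, so Ȟ^0 ≅ Z
Ȟ^1 = (15 − 10) − 5 = 0, so Ȟ^1 ≅ 0
Ȟ^2 = (10 − 0) − 10 = 0 plus torsion [2], so Ȟ^2 ≅ Z/2

Ȟ^0 = Z, Ȟ^1 = 0 and Ȟ^2 = Z/2
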